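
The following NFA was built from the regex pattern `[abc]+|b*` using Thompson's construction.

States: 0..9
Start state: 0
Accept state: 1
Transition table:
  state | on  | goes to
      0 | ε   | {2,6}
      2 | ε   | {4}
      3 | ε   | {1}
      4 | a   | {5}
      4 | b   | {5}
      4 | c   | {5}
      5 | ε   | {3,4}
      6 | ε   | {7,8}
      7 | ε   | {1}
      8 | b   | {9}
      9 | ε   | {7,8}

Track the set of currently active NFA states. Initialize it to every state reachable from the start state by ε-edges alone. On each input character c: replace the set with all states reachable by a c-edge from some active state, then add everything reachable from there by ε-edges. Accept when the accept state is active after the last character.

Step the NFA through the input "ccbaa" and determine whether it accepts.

start: ε-closure({0}) = {0,1,2,4,6,7,8}
'c' @ 1: {1,3,4,5}  (accept∈set)
'c' @ 2: {1,3,4,5}  (accept∈set)
'b' @ 3: {1,3,4,5}  (accept∈set)
'a' @ 4: {1,3,4,5}  (accept∈set)
'a' @ 5: {1,3,4,5}  (accept∈set)
final: {1,3,4,5}; accept 1 in set

Answer: ACCEPT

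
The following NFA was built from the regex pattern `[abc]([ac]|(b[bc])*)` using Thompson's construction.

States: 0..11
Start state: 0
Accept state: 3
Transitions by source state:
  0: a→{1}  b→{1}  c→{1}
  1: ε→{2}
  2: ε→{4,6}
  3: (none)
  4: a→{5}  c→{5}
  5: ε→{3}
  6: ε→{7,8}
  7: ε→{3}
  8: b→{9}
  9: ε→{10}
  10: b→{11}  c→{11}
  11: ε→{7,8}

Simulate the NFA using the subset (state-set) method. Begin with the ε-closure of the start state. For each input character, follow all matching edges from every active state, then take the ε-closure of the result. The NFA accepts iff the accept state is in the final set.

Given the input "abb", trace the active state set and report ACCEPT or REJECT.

initial (ε-close {0}): {0}
'a' @ 1: {1,2,3,4,6,7,8}  [accepting]
'b' @ 2: {9,10}
'b' @ 3: {3,7,8,11}  [accepting]
final: {3,7,8,11}; accept 3 in set

Answer: ACCEPT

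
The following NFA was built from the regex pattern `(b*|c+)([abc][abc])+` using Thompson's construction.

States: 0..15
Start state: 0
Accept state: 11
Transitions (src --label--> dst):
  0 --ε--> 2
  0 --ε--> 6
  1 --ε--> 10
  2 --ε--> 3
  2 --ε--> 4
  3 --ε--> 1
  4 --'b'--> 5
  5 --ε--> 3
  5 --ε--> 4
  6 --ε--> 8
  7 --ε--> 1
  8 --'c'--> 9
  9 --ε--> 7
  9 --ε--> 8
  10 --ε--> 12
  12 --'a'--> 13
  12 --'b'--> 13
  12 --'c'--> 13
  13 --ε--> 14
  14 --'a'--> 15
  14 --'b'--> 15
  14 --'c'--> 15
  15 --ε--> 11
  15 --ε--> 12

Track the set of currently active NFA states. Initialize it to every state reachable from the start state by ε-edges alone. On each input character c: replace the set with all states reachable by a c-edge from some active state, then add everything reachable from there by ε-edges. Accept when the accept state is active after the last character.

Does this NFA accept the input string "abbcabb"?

S₀ = ε-closure({0}) = {0,1,2,3,4,6,8,10,12}
'a' @ 1: {13,14}
'b' @ 2: {11,12,15}  [accepting]
'b' @ 3: {13,14}
'c' @ 4: {11,12,15}  [accepting]
'a' @ 5: {13,14}
'b' @ 6: {11,12,15}  [accepting]
'b' @ 7: {13,14}
final: {13,14}; accept 11 not in set

Answer: REJECT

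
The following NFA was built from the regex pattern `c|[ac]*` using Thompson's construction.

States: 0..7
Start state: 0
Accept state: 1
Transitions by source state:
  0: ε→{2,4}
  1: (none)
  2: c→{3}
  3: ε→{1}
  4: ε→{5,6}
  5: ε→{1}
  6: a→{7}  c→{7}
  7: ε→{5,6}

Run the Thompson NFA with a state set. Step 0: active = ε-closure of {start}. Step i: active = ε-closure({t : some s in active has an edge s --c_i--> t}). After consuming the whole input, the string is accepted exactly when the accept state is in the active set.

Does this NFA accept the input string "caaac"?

Answer: ACCEPT

Steps:
start: ε-closure({0}) = {0,1,2,4,5,6}
'c' @ 1: {1,3,5,6,7}  ✓accept
'a' @ 2: {1,5,6,7}  ✓accept
'a' @ 3: {1,5,6,7}  ✓accept
'a' @ 4: {1,5,6,7}  ✓accept
'c' @ 5: {1,5,6,7}  ✓accept
after full input: {1,5,6,7}  (accept=1 in)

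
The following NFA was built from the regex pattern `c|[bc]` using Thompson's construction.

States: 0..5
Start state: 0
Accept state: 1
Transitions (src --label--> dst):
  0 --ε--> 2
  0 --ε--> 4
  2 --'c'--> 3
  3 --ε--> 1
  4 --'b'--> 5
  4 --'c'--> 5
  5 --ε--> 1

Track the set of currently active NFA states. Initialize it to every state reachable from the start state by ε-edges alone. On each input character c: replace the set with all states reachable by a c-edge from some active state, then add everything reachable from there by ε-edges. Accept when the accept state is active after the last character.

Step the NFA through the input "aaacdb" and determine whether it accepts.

Answer: REJECT

Trace:
start: ε-closure({0}) = {0,2,4}
'a' @ 1: {}  — state set empty
rest 'aacdb' ignored (set empty)
end set {} — state 1 not in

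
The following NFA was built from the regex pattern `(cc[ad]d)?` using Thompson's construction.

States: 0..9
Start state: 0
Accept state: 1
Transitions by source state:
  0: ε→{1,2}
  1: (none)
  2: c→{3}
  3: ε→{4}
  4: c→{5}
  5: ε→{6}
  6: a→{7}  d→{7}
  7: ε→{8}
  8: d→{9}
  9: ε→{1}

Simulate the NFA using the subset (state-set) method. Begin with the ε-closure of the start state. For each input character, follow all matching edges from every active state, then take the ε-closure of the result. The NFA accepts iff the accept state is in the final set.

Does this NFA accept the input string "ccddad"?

S₀ = ε-closure({0}) = {0,1,2}
'c' @ 1: {3,4}
'c' @ 2: {5,6}
'd' @ 3: {7,8}
'd' @ 4: {1,9}  ✓accept
'a' @ 5: {}  — state set empty
rest 'd' ignored (set empty)
end set {} — state 1 not in

Answer: REJECT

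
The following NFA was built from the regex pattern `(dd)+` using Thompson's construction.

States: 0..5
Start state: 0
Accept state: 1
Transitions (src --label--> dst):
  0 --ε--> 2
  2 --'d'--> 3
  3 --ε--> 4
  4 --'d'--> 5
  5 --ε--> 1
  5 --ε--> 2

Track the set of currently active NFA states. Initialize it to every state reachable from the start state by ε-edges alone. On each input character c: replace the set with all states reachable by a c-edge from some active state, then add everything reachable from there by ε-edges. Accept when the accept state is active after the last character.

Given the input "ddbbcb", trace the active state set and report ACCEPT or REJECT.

Answer: REJECT

Steps:
S₀ = ε-closure({0}) = {0,2}
'd' @ 1: {3,4}
'd' @ 2: {1,2,5}  (accept∈set)
'b' @ 3: {}  — state set empty
rest 'bcb' ignored (set empty)
after full input: {}  (accept=1 not in)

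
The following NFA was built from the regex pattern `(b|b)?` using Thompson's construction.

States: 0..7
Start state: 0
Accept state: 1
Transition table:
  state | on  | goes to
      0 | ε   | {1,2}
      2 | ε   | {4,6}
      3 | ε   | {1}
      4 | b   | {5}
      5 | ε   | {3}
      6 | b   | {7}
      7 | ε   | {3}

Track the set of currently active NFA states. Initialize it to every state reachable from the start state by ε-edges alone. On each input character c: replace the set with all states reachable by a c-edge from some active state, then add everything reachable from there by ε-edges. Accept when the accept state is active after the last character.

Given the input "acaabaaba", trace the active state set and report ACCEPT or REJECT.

start: ε-closure({0}) = {0,1,2,4,6}
'a' @ 1: {}  — dead — no transitions
rest 'caabaaba' ignored (set empty)
end set {} — state 1 not in

Answer: REJECT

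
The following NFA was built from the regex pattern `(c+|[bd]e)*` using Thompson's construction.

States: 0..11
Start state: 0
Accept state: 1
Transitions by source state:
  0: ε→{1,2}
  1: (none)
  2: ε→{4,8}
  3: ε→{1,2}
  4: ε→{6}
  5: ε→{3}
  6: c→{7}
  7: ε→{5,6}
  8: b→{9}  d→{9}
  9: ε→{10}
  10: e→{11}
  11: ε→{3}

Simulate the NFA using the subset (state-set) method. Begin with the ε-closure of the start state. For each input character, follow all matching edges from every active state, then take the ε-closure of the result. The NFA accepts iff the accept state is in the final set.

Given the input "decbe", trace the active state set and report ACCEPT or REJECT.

Answer: ACCEPT

Steps:
S₀ = ε-closure({0}) = {0,1,2,4,6,8}
'd' @ 1: {9,10}
'e' @ 2: {1,2,3,4,6,8,11}  (accept∈set)
'c' @ 3: {1,2,3,4,5,6,7,8}  (accept∈set)
'b' @ 4: {9,10}
'e' @ 5: {1,2,3,4,6,8,11}  (accept∈set)
end set {1,2,3,4,6,8,11} — state 1 in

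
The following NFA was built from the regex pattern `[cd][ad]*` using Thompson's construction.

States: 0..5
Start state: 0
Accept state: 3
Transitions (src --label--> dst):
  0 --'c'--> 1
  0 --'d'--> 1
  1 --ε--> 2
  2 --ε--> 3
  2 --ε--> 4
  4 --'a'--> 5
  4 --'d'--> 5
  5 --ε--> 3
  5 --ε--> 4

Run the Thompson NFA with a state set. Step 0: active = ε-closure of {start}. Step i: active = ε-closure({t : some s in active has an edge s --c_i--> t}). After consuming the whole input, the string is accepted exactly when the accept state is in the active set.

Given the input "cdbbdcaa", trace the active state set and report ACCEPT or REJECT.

start: ε-closure({0}) = {0}
'c' @ 1: {1,2,3,4}  (accept∈set)
'd' @ 2: {3,4,5}  (accept∈set)
'b' @ 3: {}  — state set empty
rest 'bdcaa' ignored (set empty)
after full input: {}  (accept=3 not in)

Answer: REJECT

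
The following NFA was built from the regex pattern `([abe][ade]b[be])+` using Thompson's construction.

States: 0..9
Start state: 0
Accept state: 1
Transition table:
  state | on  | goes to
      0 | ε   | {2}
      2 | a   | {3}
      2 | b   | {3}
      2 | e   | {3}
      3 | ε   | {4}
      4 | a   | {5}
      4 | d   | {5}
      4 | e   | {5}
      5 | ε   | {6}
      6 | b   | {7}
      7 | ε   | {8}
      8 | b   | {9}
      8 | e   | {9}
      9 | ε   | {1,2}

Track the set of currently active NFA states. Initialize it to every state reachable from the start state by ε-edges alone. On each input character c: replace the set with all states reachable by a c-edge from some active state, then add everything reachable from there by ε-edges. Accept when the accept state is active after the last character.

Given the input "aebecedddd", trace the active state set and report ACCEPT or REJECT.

Answer: REJECT

Steps:
start: ε-closure({0}) = {0,2}
'a' @ 1: {3,4}
'e' @ 2: {5,6}
'b' @ 3: {7,8}
'e' @ 4: {1,2,9}  (accept∈set)
'c' @ 5: {}  — state set empty
rest 'edddd' ignored (set empty)
final: {}; accept 1 not in set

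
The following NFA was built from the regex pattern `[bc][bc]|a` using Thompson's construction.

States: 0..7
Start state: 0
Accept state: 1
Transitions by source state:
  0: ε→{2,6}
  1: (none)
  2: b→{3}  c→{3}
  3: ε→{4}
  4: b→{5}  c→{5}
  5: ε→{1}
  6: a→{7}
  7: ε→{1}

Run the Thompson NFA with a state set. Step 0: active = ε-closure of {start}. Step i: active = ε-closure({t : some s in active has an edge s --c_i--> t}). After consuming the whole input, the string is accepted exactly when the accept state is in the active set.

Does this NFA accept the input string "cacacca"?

Answer: REJECT

Derivation:
start: ε-closure({0}) = {0,2,6}
'c' @ 1: {3,4}
'a' @ 2: {}  — no active states
rest 'cacca' ignored (set empty)
end set {} — state 1 not in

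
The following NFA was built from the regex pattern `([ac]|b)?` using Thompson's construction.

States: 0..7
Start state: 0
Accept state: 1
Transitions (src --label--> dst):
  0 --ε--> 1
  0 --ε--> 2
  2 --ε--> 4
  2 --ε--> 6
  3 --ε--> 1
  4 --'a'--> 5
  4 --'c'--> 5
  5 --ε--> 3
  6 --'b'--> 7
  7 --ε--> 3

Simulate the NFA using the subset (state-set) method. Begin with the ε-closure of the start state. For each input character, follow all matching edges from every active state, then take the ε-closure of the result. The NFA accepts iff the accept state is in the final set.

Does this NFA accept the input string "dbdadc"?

initial (ε-close {0}): {0,1,2,4,6}
'd' @ 1: {}  — state set empty
rest 'bdadc' ignored (set empty)
after full input: {}  (accept=1 not in)

Answer: REJECT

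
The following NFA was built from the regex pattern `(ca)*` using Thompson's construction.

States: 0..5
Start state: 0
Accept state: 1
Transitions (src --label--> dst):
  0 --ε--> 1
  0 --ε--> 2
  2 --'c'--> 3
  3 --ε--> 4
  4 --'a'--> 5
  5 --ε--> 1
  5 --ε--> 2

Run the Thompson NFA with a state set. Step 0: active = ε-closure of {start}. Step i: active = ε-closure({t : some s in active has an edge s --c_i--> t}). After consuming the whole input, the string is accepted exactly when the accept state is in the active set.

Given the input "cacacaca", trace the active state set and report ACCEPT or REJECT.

Answer: ACCEPT

Derivation:
start: ε-closure({0}) = {0,1,2}
'c' @ 1: {3,4}
'a' @ 2: {1,2,5}  (accept∈set)
'c' @ 3: {3,4}
'a' @ 4: {1,2,5}  (accept∈set)
'c' @ 5: {3,4}
'a' @ 6: {1,2,5}  (accept∈set)
'c' @ 7: {3,4}
'a' @ 8: {1,2,5}  (accept∈set)
after full input: {1,2,5}  (accept=1 in)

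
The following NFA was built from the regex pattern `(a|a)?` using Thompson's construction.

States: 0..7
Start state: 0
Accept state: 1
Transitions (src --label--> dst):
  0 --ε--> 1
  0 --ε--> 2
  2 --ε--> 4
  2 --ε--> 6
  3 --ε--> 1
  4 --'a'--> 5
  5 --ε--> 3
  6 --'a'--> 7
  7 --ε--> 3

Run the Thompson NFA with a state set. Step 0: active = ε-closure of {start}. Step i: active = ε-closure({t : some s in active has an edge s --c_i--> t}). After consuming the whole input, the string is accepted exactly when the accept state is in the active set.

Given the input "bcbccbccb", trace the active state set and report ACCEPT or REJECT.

Answer: REJECT

Derivation:
start: ε-closure({0}) = {0,1,2,4,6}
'b' @ 1: {}  — state set empty
rest 'cbccbccb' ignored (set empty)
final: {}; accept 1 not in set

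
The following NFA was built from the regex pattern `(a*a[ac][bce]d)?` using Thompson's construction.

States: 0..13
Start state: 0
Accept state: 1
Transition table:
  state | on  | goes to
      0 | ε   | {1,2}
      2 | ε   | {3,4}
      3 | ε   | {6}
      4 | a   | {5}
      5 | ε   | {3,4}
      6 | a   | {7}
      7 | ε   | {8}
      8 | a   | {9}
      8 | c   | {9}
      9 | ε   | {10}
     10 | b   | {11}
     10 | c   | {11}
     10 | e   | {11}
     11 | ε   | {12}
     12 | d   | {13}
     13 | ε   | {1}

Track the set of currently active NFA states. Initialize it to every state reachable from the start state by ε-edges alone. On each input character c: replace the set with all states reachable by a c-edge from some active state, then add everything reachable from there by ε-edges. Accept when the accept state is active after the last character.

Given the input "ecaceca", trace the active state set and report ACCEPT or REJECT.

Answer: REJECT

Derivation:
start: ε-closure({0}) = {0,1,2,3,4,6}
'e' @ 1: {}  — state set empty
rest 'caceca' ignored (set empty)
final: {}; accept 1 not in set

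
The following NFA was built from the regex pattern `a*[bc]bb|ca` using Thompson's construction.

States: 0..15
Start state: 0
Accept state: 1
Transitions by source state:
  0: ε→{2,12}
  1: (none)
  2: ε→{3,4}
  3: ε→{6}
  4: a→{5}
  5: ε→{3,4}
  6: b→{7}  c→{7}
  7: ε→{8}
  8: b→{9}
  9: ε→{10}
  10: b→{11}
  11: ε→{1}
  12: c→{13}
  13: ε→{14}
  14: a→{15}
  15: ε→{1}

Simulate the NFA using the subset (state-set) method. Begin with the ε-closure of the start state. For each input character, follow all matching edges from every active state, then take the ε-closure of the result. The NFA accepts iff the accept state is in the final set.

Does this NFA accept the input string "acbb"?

Answer: ACCEPT

Derivation:
start: ε-closure({0}) = {0,2,3,4,6,12}
'a' @ 1: {3,4,5,6}
'c' @ 2: {7,8}
'b' @ 3: {9,10}
'b' @ 4: {1,11}  ✓accept
after full input: {1,11}  (accept=1 in)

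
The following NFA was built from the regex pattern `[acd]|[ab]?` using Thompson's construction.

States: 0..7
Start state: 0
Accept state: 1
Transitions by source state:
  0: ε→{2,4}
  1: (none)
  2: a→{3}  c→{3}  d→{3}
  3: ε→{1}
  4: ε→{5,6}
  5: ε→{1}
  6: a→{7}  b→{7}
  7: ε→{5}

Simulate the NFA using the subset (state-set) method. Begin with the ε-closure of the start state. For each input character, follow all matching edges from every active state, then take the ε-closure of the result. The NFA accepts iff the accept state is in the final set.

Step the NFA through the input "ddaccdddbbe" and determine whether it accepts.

initial (ε-close {0}): {0,1,2,4,5,6}
'd' @ 1: {1,3}  (accept∈set)
'd' @ 2: {}  — no active states
rest 'accdddbbe' ignored (set empty)
final: {}; accept 1 not in set

Answer: REJECT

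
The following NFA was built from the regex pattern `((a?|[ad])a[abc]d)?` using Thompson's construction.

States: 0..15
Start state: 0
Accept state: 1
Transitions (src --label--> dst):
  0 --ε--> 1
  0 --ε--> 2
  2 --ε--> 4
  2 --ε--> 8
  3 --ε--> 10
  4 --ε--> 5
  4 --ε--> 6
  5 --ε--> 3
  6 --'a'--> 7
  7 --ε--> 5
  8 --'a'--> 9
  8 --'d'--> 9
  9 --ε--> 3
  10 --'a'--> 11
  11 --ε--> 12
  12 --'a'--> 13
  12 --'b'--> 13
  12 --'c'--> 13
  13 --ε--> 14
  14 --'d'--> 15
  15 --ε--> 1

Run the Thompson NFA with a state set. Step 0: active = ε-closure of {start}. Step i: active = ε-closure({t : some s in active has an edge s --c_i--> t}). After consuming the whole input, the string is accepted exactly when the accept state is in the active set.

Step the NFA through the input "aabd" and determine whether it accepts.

start: ε-closure({0}) = {0,1,2,3,4,5,6,8,10}
'a' @ 1: {3,5,7,9,10,11,12}
'a' @ 2: {11,12,13,14}
'b' @ 3: {13,14}
'd' @ 4: {1,15}  [accepting]
after full input: {1,15}  (accept=1 in)

Answer: ACCEPT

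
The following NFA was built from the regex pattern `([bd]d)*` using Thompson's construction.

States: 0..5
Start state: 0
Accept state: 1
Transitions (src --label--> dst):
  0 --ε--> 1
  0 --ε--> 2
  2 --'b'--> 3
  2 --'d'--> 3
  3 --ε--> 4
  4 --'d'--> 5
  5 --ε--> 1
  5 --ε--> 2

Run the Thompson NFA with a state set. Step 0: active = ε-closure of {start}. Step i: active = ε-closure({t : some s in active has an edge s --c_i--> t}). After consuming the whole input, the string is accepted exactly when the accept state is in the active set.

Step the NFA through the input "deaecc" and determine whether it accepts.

start: ε-closure({0}) = {0,1,2}
'd' @ 1: {3,4}
'e' @ 2: {}  — dead — no transitions
rest 'aecc' ignored (set empty)
end set {} — state 1 not in

Answer: REJECT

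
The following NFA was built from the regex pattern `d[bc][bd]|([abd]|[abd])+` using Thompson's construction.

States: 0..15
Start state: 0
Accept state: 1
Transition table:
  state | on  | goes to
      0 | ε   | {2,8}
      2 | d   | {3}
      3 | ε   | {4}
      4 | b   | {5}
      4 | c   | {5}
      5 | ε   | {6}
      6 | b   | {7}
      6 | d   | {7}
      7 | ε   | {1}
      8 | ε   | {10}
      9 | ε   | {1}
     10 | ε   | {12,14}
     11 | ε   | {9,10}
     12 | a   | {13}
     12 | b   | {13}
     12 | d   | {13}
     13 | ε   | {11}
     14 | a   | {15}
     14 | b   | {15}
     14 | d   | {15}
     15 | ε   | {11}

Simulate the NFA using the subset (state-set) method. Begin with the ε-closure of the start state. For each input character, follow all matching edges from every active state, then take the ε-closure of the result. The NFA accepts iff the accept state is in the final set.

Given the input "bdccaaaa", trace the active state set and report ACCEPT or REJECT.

Answer: REJECT

Derivation:
S₀ = ε-closure({0}) = {0,2,8,10,12,14}
'b' @ 1: {1,9,10,11,12,13,14,15}  [accepting]
'd' @ 2: {1,9,10,11,12,13,14,15}  [accepting]
'c' @ 3: {}  — state set empty
rest 'caaaa' ignored (set empty)
end set {} — state 1 not in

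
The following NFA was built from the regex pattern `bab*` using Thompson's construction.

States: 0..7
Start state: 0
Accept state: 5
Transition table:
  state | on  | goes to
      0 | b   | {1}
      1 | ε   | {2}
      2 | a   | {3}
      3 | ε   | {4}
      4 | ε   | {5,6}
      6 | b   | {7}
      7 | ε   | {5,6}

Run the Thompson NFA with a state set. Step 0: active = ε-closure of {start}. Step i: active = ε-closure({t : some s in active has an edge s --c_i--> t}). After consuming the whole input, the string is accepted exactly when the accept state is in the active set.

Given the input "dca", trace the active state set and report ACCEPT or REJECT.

start: ε-closure({0}) = {0}
'd' @ 1: {}  — no active states
rest 'ca' ignored (set empty)
end set {} — state 5 not in

Answer: REJECT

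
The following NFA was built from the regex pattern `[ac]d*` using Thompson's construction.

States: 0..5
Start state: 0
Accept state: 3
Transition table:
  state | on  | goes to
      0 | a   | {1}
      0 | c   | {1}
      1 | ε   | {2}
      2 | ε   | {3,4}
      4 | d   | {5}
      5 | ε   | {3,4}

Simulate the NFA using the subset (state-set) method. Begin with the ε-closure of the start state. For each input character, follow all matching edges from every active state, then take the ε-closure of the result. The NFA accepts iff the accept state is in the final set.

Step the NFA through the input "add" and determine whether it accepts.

start: ε-closure({0}) = {0}
'a' @ 1: {1,2,3,4}  [accepting]
'd' @ 2: {3,4,5}  [accepting]
'd' @ 3: {3,4,5}  [accepting]
final: {3,4,5}; accept 3 in set

Answer: ACCEPT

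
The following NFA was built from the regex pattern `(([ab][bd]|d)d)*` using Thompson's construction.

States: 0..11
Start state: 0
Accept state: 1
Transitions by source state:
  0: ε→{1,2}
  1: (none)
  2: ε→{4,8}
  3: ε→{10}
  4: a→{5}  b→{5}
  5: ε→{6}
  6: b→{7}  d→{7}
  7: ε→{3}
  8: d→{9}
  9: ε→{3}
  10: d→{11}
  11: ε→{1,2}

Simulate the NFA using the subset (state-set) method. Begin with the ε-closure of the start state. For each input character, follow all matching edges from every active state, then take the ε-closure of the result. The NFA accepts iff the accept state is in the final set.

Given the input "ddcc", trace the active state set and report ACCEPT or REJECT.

Answer: REJECT

Steps:
S₀ = ε-closure({0}) = {0,1,2,4,8}
'd' @ 1: {3,9,10}
'd' @ 2: {1,2,4,8,11}  ✓accept
'c' @ 3: {}  — no active states
rest 'c' ignored (set empty)
after full input: {}  (accept=1 not in)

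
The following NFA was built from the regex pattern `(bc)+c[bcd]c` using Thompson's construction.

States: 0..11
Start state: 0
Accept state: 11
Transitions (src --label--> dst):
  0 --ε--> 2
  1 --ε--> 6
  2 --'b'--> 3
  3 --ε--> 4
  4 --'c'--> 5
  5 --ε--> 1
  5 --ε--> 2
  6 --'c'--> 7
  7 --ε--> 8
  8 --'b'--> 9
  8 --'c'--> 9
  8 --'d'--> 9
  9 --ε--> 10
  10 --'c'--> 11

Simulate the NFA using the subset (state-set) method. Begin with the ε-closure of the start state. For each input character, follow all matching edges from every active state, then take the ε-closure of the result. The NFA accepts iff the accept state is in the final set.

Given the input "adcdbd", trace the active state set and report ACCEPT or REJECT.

S₀ = ε-closure({0}) = {0,2}
'a' @ 1: {}  — dead — no transitions
rest 'dcdbd' ignored (set empty)
end set {} — state 11 not in

Answer: REJECT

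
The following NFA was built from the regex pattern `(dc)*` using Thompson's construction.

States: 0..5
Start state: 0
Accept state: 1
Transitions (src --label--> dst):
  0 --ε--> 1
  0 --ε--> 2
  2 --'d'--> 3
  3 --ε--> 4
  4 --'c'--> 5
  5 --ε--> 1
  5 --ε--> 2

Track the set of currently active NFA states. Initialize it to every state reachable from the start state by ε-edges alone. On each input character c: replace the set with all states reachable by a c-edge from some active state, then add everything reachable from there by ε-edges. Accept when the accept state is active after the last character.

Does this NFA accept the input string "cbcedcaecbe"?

S₀ = ε-closure({0}) = {0,1,2}
'c' @ 1: {}  — no active states
rest 'bcedcaecbe' ignored (set empty)
end set {} — state 1 not in

Answer: REJECT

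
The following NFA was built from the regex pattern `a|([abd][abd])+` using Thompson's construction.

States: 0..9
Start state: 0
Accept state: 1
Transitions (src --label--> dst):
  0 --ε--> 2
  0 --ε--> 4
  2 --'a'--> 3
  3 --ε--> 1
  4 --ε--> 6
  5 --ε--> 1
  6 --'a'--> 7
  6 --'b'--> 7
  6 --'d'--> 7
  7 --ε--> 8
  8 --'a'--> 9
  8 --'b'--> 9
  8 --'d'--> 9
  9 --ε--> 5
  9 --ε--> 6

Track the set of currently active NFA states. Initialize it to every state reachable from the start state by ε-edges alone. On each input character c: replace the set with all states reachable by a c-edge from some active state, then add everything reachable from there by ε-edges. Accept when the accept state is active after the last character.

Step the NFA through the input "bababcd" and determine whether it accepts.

initial (ε-close {0}): {0,2,4,6}
'b' @ 1: {7,8}
'a' @ 2: {1,5,6,9}  ✓accept
'b' @ 3: {7,8}
'a' @ 4: {1,5,6,9}  ✓accept
'b' @ 5: {7,8}
'c' @ 6: {}  — state set empty
rest 'd' ignored (set empty)
after full input: {}  (accept=1 not in)

Answer: REJECT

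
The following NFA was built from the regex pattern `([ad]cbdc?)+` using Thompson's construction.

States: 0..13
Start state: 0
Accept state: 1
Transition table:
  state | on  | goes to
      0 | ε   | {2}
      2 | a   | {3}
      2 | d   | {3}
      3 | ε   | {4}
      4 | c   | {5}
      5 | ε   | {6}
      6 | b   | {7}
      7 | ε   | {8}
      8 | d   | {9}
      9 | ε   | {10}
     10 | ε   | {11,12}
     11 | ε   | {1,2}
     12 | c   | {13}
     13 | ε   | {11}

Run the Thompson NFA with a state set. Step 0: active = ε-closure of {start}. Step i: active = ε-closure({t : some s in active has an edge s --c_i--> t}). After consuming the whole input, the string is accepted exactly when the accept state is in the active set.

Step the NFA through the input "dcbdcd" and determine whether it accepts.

Answer: REJECT

Trace:
initial (ε-close {0}): {0,2}
'd' @ 1: {3,4}
'c' @ 2: {5,6}
'b' @ 3: {7,8}
'd' @ 4: {1,2,9,10,11,12}  (accept∈set)
'c' @ 5: {1,2,11,13}  (accept∈set)
'd' @ 6: {3,4}
end set {3,4} — state 1 not in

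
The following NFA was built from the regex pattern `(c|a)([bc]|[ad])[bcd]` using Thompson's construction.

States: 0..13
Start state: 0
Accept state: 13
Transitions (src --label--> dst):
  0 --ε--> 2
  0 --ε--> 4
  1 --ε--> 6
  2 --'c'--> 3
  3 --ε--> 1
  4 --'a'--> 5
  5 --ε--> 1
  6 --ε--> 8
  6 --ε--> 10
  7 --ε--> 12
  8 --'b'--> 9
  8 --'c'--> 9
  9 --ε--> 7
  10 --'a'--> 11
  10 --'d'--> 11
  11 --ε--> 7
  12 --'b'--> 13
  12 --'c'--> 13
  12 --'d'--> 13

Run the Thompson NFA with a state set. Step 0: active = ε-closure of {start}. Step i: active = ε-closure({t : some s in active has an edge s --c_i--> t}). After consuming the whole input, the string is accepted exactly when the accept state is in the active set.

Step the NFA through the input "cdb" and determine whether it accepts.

start: ε-closure({0}) = {0,2,4}
'c' @ 1: {1,3,6,8,10}
'd' @ 2: {7,11,12}
'b' @ 3: {13}  ✓accept
after full input: {13}  (accept=13 in)

Answer: ACCEPT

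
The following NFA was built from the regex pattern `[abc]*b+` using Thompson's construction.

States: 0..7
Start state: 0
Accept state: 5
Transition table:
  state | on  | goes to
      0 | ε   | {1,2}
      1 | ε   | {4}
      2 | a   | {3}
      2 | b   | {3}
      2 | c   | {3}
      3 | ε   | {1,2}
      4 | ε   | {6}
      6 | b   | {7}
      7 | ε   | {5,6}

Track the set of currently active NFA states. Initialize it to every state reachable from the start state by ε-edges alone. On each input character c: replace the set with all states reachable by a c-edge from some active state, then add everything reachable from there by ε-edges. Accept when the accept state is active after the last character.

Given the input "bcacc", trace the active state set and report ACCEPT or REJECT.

S₀ = ε-closure({0}) = {0,1,2,4,6}
'b' @ 1: {1,2,3,4,5,6,7}  (accept∈set)
'c' @ 2: {1,2,3,4,6}
'a' @ 3: {1,2,3,4,6}
'c' @ 4: {1,2,3,4,6}
'c' @ 5: {1,2,3,4,6}
after full input: {1,2,3,4,6}  (accept=5 not in)

Answer: REJECT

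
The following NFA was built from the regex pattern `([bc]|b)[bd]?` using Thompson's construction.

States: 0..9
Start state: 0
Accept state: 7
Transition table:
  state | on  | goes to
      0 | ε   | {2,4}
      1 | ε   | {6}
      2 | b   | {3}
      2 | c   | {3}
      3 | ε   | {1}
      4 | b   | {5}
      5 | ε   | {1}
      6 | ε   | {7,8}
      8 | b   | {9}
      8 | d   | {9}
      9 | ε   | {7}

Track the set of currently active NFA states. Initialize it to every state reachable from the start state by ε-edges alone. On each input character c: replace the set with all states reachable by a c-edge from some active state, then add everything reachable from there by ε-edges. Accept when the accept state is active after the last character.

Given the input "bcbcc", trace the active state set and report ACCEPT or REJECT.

initial (ε-close {0}): {0,2,4}
'b' @ 1: {1,3,5,6,7,8}  [accepting]
'c' @ 2: {}  — state set empty
rest 'bcc' ignored (set empty)
end set {} — state 7 not in

Answer: REJECT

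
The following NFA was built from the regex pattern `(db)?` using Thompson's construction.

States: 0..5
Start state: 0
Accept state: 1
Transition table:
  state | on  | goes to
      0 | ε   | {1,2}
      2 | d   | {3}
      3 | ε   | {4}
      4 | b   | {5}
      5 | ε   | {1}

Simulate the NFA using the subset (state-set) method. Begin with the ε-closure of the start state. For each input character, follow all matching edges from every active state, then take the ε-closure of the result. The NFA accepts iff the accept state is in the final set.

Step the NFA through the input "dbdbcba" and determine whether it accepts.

Answer: REJECT

Trace:
initial (ε-close {0}): {0,1,2}
'd' @ 1: {3,4}
'b' @ 2: {1,5}  [accepting]
'd' @ 3: {}  — dead — no transitions
rest 'bcba' ignored (set empty)
final: {}; accept 1 not in set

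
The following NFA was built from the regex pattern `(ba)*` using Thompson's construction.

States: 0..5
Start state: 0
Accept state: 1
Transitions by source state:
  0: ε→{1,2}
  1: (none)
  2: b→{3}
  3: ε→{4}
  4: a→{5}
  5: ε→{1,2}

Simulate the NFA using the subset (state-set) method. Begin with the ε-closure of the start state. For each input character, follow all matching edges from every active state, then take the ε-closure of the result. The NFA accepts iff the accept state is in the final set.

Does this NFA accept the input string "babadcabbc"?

Answer: REJECT

Trace:
S₀ = ε-closure({0}) = {0,1,2}
'b' @ 1: {3,4}
'a' @ 2: {1,2,5}  (accept∈set)
'b' @ 3: {3,4}
'a' @ 4: {1,2,5}  (accept∈set)
'd' @ 5: {}  — dead — no transitions
rest 'cabbc' ignored (set empty)
end set {} — state 1 not in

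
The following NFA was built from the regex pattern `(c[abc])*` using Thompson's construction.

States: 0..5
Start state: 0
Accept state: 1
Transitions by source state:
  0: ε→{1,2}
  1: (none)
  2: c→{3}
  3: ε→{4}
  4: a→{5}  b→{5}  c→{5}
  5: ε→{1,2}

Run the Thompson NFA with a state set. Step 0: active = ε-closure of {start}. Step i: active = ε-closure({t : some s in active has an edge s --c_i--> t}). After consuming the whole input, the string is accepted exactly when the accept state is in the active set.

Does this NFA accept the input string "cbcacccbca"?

Answer: ACCEPT

Steps:
S₀ = ε-closure({0}) = {0,1,2}
'c' @ 1: {3,4}
'b' @ 2: {1,2,5}  (accept∈set)
'c' @ 3: {3,4}
'a' @ 4: {1,2,5}  (accept∈set)
'c' @ 5: {3,4}
'c' @ 6: {1,2,5}  (accept∈set)
'c' @ 7: {3,4}
'b' @ 8: {1,2,5}  (accept∈set)
'c' @ 9: {3,4}
'a' @ 10: {1,2,5}  (accept∈set)
after full input: {1,2,5}  (accept=1 in)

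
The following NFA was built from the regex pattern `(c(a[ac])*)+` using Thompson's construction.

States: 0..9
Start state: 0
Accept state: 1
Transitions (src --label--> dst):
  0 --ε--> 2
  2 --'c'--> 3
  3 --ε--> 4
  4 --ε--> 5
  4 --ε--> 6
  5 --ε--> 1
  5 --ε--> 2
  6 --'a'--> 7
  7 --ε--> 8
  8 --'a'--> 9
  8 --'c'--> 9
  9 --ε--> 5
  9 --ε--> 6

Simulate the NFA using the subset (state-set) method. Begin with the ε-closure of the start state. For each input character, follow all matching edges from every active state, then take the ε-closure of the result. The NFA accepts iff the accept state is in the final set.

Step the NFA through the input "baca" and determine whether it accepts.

initial (ε-close {0}): {0,2}
'b' @ 1: {}  — state set empty
rest 'aca' ignored (set empty)
after full input: {}  (accept=1 not in)

Answer: REJECT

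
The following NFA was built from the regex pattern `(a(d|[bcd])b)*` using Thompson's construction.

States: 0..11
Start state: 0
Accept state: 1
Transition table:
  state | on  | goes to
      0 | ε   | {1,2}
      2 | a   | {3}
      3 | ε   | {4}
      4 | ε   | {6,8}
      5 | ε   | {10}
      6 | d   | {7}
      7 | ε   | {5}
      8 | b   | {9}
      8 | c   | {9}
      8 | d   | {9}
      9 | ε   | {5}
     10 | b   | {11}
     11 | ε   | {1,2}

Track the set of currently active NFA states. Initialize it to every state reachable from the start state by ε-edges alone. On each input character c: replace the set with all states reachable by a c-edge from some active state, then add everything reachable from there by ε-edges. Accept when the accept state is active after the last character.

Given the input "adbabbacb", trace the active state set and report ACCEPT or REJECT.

initial (ε-close {0}): {0,1,2}
'a' @ 1: {3,4,6,8}
'd' @ 2: {5,7,9,10}
'b' @ 3: {1,2,11}  [accepting]
'a' @ 4: {3,4,6,8}
'b' @ 5: {5,9,10}
'b' @ 6: {1,2,11}  [accepting]
'a' @ 7: {3,4,6,8}
'c' @ 8: {5,9,10}
'b' @ 9: {1,2,11}  [accepting]
end set {1,2,11} — state 1 in

Answer: ACCEPT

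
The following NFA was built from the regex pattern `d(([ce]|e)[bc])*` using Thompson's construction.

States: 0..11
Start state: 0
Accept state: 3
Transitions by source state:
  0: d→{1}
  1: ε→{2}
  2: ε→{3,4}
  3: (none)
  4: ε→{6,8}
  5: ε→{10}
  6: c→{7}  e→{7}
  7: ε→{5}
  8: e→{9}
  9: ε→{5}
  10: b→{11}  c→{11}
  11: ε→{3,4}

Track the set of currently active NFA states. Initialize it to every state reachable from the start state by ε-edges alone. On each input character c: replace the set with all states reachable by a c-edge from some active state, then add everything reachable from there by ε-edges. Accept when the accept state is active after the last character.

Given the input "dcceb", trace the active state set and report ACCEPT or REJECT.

start: ε-closure({0}) = {0}
'd' @ 1: {1,2,3,4,6,8}  [accepting]
'c' @ 2: {5,7,10}
'c' @ 3: {3,4,6,8,11}  [accepting]
'e' @ 4: {5,7,9,10}
'b' @ 5: {3,4,6,8,11}  [accepting]
end set {3,4,6,8,11} — state 3 in

Answer: ACCEPT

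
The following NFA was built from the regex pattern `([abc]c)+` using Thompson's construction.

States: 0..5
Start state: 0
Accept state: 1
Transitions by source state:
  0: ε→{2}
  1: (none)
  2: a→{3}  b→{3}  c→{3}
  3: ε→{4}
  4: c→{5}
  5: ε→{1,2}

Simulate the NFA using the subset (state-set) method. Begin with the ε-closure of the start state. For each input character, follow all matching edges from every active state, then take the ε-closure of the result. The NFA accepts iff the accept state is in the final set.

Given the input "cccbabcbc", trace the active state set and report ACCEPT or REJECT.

start: ε-closure({0}) = {0,2}
'c' @ 1: {3,4}
'c' @ 2: {1,2,5}  [accepting]
'c' @ 3: {3,4}
'b' @ 4: {}  — no active states
rest 'abcbc' ignored (set empty)
after full input: {}  (accept=1 not in)

Answer: REJECT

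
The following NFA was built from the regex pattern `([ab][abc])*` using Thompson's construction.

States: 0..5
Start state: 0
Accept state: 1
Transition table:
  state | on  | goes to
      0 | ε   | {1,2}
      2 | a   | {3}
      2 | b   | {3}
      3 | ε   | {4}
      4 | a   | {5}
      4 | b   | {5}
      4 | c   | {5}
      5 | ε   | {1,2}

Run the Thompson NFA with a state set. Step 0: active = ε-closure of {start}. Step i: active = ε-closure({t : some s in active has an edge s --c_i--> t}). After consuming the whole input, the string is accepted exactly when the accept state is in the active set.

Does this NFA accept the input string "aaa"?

Answer: REJECT

Steps:
S₀ = ε-closure({0}) = {0,1,2}
'a' @ 1: {3,4}
'a' @ 2: {1,2,5}  [accepting]
'a' @ 3: {3,4}
end set {3,4} — state 1 not in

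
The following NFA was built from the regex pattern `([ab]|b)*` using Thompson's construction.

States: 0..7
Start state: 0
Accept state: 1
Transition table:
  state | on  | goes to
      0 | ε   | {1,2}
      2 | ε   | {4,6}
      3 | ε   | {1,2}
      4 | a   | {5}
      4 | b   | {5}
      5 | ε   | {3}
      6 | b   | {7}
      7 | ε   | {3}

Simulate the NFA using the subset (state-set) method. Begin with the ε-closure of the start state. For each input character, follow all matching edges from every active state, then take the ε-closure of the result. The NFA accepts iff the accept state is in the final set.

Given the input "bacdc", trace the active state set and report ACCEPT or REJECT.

S₀ = ε-closure({0}) = {0,1,2,4,6}
'b' @ 1: {1,2,3,4,5,6,7}  ✓accept
'a' @ 2: {1,2,3,4,5,6}  ✓accept
'c' @ 3: {}  — state set empty
rest 'dc' ignored (set empty)
final: {}; accept 1 not in set

Answer: REJECT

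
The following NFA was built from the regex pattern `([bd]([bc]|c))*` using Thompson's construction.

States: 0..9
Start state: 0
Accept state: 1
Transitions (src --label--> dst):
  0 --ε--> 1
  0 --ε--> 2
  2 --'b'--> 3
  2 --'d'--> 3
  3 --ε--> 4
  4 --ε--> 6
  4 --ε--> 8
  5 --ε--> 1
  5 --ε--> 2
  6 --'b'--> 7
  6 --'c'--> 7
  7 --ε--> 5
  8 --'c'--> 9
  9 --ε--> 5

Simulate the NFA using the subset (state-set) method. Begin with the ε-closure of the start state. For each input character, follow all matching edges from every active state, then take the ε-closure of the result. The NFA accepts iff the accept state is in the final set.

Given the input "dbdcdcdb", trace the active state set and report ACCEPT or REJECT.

start: ε-closure({0}) = {0,1,2}
'd' @ 1: {3,4,6,8}
'b' @ 2: {1,2,5,7}  [accepting]
'd' @ 3: {3,4,6,8}
'c' @ 4: {1,2,5,7,9}  [accepting]
'd' @ 5: {3,4,6,8}
'c' @ 6: {1,2,5,7,9}  [accepting]
'd' @ 7: {3,4,6,8}
'b' @ 8: {1,2,5,7}  [accepting]
end set {1,2,5,7} — state 1 in

Answer: ACCEPT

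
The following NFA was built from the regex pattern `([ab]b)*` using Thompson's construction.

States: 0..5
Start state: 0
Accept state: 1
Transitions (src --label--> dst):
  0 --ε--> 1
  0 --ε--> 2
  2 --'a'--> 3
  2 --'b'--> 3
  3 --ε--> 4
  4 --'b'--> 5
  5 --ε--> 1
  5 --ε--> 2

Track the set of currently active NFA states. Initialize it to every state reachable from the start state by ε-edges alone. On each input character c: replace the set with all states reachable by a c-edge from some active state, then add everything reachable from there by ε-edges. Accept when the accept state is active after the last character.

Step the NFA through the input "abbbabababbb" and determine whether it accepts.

Answer: ACCEPT

Trace:
initial (ε-close {0}): {0,1,2}
'a' @ 1: {3,4}
'b' @ 2: {1,2,5}  (accept∈set)
'b' @ 3: {3,4}
'b' @ 4: {1,2,5}  (accept∈set)
'a' @ 5: {3,4}
'b' @ 6: {1,2,5}  (accept∈set)
'a' @ 7: {3,4}
'b' @ 8: {1,2,5}  (accept∈set)
'a' @ 9: {3,4}
'b' @ 10: {1,2,5}  (accept∈set)
'b' @ 11: {3,4}
'b' @ 12: {1,2,5}  (accept∈set)
final: {1,2,5}; accept 1 in set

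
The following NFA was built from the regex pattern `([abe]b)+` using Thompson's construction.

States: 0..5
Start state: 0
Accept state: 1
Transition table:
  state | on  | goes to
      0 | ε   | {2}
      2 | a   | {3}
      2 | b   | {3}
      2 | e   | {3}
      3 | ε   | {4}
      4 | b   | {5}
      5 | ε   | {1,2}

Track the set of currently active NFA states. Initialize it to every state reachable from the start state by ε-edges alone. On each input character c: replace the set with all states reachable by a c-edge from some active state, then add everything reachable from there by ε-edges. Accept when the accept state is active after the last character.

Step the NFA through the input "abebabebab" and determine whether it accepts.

Answer: ACCEPT

Steps:
start: ε-closure({0}) = {0,2}
'a' @ 1: {3,4}
'b' @ 2: {1,2,5}  (accept∈set)
'e' @ 3: {3,4}
'b' @ 4: {1,2,5}  (accept∈set)
'a' @ 5: {3,4}
'b' @ 6: {1,2,5}  (accept∈set)
'e' @ 7: {3,4}
'b' @ 8: {1,2,5}  (accept∈set)
'a' @ 9: {3,4}
'b' @ 10: {1,2,5}  (accept∈set)
after full input: {1,2,5}  (accept=1 in)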